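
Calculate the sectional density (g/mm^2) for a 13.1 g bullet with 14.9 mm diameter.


SD = m/d^2 = 13.1/14.9^2 = 0.05901 g/mm^2

0.05901 g/mm^2


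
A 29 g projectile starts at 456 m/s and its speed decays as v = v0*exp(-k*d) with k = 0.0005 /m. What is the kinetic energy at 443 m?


v = v0*exp(-k*d) = 456*exp(-0.0005*443) = 365.4 m/s
E = 0.5*m*v^2 = 0.5*0.029*365.4^2 = 1936 J

1936 J


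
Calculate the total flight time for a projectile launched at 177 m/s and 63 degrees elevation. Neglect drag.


T = 2*v0*sin(theta)/g = 2*177*sin(63°)/9.81 = 32.15 s

32.15 s


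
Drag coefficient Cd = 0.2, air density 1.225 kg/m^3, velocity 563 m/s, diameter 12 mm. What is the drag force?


A = pi*(d/2)^2 = pi*(12/2000)^2 = 1.13097e-04 m^2
Fd = 0.5*Cd*rho*A*v^2 = 0.5*0.2*1.225*1.13097e-04*563^2 = 4.391 N

4.391 N


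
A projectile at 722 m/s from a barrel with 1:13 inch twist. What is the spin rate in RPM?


twist_m = 13*0.0254 = 0.3302 m
spin = v/twist = 722/0.3302 = 2186.554 rev/s
RPM = spin*60 = 2186.554*60 ≈ 131193 RPM

131193 RPM


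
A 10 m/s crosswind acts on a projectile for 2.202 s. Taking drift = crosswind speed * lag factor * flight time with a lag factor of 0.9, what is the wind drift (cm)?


drift = v_wind * lag * t = 10 * 0.9 * 2.202 = 19.818 m ≈ 1982 cm

1982 cm


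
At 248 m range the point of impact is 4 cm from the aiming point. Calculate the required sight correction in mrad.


1 mrad subtends 1 cm per 10 m of range, so adj = error_cm / (dist_m / 10) = 4 / (248/10) = 0.1613 mrad

0.1613 mrad


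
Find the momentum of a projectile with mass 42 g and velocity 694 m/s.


p = m*v = 0.042*694 = 29.15 kg·m/s

29.15 kg·m/s


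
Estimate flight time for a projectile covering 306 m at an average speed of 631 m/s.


t = d/v = 306/631 = 0.4849 s

0.4849 s


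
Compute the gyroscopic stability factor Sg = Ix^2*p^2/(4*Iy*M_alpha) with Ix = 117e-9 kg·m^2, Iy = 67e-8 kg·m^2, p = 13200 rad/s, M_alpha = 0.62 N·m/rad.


Sg = Ix^2 * p^2 / (4 * Iy * M_alpha) = (117e-9)^2 * 13200^2 / (4 * 67e-8 * 0.62) = 1.435

1.435


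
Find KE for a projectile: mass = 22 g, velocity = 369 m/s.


E = 0.5*m*v^2 = 0.5*0.022*369^2 = 1498 J

1498 J


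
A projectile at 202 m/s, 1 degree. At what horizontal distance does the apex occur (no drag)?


R = v0^2*sin(2*theta)/g = 202^2*sin(2*1°)/9.81 = 145.162 m
apex_dist = R/2 = 145.162/2 = 72.58 m

72.58 m


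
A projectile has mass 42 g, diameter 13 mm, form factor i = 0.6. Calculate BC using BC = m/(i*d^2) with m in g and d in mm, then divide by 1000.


BC = m/(i*d^2*1000) = 42/(0.6 * 13^2 * 1000) = 0.0004142

0.0004142


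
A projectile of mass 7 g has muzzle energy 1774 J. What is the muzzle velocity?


v = sqrt(2*E/m) = sqrt(2*1774/0.007) = 711.9 m/s

711.9 m/s


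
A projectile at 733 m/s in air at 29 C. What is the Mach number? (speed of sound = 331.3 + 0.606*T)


a = 331.3 + 0.606*(29) = 348.874 m/s
M = v/a = 733/348.874 = 2.101

2.101


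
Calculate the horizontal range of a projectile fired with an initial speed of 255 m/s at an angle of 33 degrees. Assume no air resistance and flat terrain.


R = v0^2 * sin(2*theta) / g = 255^2 * sin(2*33°) / 9.81 = 6055 m

6055 m


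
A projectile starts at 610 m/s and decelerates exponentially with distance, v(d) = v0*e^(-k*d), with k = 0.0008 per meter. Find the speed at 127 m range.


v = v0*exp(-k*d) = 610*exp(-0.0008*127) = 551.1 m/s

551.1 m/s


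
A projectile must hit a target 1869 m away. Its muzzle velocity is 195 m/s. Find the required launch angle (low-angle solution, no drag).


sin(2*theta) = R*g/v0^2 = 1869*9.81/195^2 = 0.48218, theta = arcsin(0.48218)/2 = 14.41°

14.41 degrees


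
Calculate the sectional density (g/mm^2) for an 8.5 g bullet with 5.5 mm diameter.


SD = m/d^2 = 8.5/5.5^2 = 0.281 g/mm^2

0.281 g/mm^2


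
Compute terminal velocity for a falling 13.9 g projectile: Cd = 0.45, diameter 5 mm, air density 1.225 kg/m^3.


A = pi*(d/2)^2 = pi*(5/2000)^2 = 1.96350e-05 m^2
vt = sqrt(2mg/(Cd*rho*A)) = sqrt(2*0.0139*9.81/(0.45 * 1.225 * 1.96350e-05)) = 158.7 m/s

158.7 m/s


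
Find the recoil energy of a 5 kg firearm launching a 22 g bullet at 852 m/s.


v_r = m_p*v_p/m_gun = 0.022*852/5 = 3.7488 m/s, E_r = 0.5*m_gun*v_r^2 = 0.5*5*3.7488^2 = 35.13 J

35.13 J


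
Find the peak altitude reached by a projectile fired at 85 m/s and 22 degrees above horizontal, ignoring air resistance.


H = (v0*sin(theta))^2 / (2g) = (85*sin(22°))^2 / (2*9.81) = 51.68 m

51.68 m


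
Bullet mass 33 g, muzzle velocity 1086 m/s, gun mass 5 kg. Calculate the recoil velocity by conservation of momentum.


v_recoil = m_p * v_p / m_gun = 0.033 * 1086 / 5 = 7.168 m/s

7.168 m/s


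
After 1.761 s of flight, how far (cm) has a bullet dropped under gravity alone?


drop = 0.5*g*t^2 = 0.5*9.81*1.761^2 = 15.211 m ≈ 1521 cm

1521 cm


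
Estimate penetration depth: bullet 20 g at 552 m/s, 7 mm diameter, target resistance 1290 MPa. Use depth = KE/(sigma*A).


A = pi*(d/2)^2 = pi*(7/2)^2 = 38.4845 mm^2
E = 0.5*m*v^2 = 0.5*0.02*552^2 = 3047.04 J
depth = E/(sigma*A) = 3047.04 J / (1290 MPa * 38.4845 mm^2) = 3047.04/(1290 * 38.4845) m = 0.0613766 m ≈ 61.38 mm

61.38 mm


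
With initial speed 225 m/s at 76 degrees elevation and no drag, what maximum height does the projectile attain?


H = (v0*sin(theta))^2 / (2g) = (225*sin(76°))^2 / (2*9.81) = 2429 m

2429 m


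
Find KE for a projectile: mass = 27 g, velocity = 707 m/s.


E = 0.5*m*v^2 = 0.5*0.027*707^2 = 6748 J

6748 J


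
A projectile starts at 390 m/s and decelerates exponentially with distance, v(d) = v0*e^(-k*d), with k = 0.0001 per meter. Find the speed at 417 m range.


v = v0*exp(-k*d) = 390*exp(-0.0001*417) = 374.1 m/s

374.1 m/s


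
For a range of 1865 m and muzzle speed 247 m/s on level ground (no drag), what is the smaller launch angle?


sin(2*theta) = R*g/v0^2 = 1865*9.81/247^2 = 0.299884, theta = arcsin(0.299884)/2 = 8.725°

8.725 degrees


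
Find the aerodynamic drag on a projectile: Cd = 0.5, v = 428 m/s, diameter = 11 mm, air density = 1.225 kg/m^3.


A = pi*(d/2)^2 = pi*(11/2000)^2 = 9.50332e-05 m^2
Fd = 0.5*Cd*rho*A*v^2 = 0.5*0.5*1.225*9.50332e-05*428^2 = 5.331 N

5.331 N


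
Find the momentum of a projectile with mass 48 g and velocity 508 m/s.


p = m*v = 0.048*508 = 24.38 kg·m/s

24.38 kg·m/s


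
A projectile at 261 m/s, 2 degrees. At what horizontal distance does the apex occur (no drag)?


R = v0^2*sin(2*theta)/g = 261^2*sin(2*2°)/9.81 = 484.392 m
apex_dist = R/2 = 484.392/2 = 242.2 m

242.2 m


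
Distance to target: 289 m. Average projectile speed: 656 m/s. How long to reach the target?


t = d/v = 289/656 = 0.4405 s

0.4405 s


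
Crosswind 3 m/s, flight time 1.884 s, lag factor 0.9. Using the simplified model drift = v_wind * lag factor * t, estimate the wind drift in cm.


drift = v_wind * lag * t = 3 * 0.9 * 1.884 = 5.0868 m ≈ 508.7 cm

508.7 cm


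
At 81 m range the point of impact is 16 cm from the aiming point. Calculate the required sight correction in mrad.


1 mrad subtends 1 cm per 10 m of range, so adj = error_cm / (dist_m / 10) = 16 / (81/10) = 1.975 mrad

1.975 mrad


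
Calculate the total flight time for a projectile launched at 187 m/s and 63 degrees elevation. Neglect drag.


T = 2*v0*sin(theta)/g = 2*187*sin(63°)/9.81 = 33.97 s

33.97 s


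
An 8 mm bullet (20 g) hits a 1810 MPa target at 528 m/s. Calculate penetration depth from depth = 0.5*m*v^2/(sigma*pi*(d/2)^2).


A = pi*(d/2)^2 = pi*(8/2)^2 = 50.2655 mm^2
E = 0.5*m*v^2 = 0.5*0.02*528^2 = 2787.84 J
depth = E/(sigma*A) = 2787.84 J / (1810 MPa * 50.2655 mm^2) = 2787.84/(1810 * 50.2655) m = 0.0306422 m ≈ 30.64 mm

30.64 mm


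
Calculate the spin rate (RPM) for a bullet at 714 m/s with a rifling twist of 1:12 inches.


twist_m = 12*0.0254 = 0.3048 m
spin = v/twist = 714/0.3048 = 2342.52 rev/s
RPM = spin*60 = 2342.52*60 ≈ 140551 RPM

140551 RPM


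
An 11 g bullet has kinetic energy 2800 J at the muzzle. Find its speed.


v = sqrt(2*E/m) = sqrt(2*2800/0.011) = 713.5 m/s

713.5 m/s


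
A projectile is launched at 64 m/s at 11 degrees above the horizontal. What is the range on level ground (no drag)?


R = v0^2 * sin(2*theta) / g = 64^2 * sin(2*11°) / 9.81 = 156.4 m

156.4 m


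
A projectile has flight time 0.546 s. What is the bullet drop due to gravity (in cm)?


drop = 0.5*g*t^2 = 0.5*9.81*0.546^2 = 1.46226 m ≈ 146.2 cm

146.2 cm


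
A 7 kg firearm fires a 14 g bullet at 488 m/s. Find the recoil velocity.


v_recoil = m_p * v_p / m_gun = 0.014 * 488 / 7 = 0.976 m/s

0.976 m/s


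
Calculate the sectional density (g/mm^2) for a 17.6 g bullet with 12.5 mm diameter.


SD = m/d^2 = 17.6/12.5^2 = 0.1126 g/mm^2

0.1126 g/mm^2


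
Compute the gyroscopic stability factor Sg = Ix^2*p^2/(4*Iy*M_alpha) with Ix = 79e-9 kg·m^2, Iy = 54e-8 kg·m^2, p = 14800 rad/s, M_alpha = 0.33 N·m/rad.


Sg = Ix^2 * p^2 / (4 * Iy * M_alpha) = (79e-9)^2 * 14800^2 / (4 * 54e-8 * 0.33) = 1.918

1.918


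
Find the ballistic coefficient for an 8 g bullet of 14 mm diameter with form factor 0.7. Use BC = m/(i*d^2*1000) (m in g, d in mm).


BC = m/(i*d^2*1000) = 8/(0.7 * 14^2 * 1000) = 5.831e-05

5.831e-05


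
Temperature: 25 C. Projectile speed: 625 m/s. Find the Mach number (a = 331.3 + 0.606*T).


a = 331.3 + 0.606*(25) = 346.45 m/s
M = v/a = 625/346.45 = 1.804

1.804


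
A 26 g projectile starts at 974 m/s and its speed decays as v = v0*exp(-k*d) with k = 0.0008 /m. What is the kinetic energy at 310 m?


v = v0*exp(-k*d) = 974*exp(-0.0008*310) = 760.071 m/s
E = 0.5*m*v^2 = 0.5*0.026*760.071^2 = 7510 J

7510 J


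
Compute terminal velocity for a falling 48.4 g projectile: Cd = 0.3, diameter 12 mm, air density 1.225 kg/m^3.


A = pi*(d/2)^2 = pi*(12/2000)^2 = 1.13097e-04 m^2
vt = sqrt(2mg/(Cd*rho*A)) = sqrt(2*0.0484*9.81/(0.3 * 1.225 * 1.13097e-04)) = 151.2 m/s

151.2 m/s


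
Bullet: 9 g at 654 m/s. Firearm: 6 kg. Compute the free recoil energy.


v_r = m_p*v_p/m_gun = 0.009*654/6 = 0.981 m/s, E_r = 0.5*m_gun*v_r^2 = 0.5*6*0.981^2 = 2.887 J

2.887 J


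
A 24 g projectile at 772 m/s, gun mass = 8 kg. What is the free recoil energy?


v_r = m_p*v_p/m_gun = 0.024*772/8 = 2.316 m/s, E_r = 0.5*m_gun*v_r^2 = 0.5*8*2.316^2 = 21.46 J

21.46 J


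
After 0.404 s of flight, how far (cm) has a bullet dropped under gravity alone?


drop = 0.5*g*t^2 = 0.5*9.81*0.404^2 = 0.800574 m ≈ 80.06 cm

80.06 cm


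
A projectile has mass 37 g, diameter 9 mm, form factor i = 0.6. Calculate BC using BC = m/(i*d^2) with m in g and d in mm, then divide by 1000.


BC = m/(i*d^2*1000) = 37/(0.6 * 9^2 * 1000) = 0.0007613

0.0007613


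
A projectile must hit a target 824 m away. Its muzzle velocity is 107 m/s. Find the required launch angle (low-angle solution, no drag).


sin(2*theta) = R*g/v0^2 = 824*9.81/107^2 = 0.706039, theta = arcsin(0.706039)/2 = 22.46°

22.46 degrees


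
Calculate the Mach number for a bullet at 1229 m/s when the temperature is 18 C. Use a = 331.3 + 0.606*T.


a = 331.3 + 0.606*(18) = 342.208 m/s
M = v/a = 1229/342.208 = 3.591

3.591


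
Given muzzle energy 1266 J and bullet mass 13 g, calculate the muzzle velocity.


v = sqrt(2*E/m) = sqrt(2*1266/0.013) = 441.3 m/s

441.3 m/s


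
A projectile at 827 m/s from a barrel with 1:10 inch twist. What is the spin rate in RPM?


twist_m = 10*0.0254 = 0.254 m
spin = v/twist = 827/0.254 = 3255.906 rev/s
RPM = spin*60 = 3255.906*60 ≈ 195354 RPM

195354 RPM


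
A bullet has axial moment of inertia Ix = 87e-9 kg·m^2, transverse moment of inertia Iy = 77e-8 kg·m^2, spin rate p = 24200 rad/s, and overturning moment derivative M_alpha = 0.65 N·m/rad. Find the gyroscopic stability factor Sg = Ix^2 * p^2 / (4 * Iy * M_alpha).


Sg = Ix^2 * p^2 / (4 * Iy * M_alpha) = (87e-9)^2 * 24200^2 / (4 * 77e-8 * 0.65) = 2.214

2.214


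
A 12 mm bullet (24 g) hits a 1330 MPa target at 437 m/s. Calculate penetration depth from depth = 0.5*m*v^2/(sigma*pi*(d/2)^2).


A = pi*(d/2)^2 = pi*(12/2)^2 = 113.097 mm^2
E = 0.5*m*v^2 = 0.5*0.024*437^2 = 2291.63 J
depth = E/(sigma*A) = 2291.63 J / (1330 MPa * 113.097 mm^2) = 2291.63/(1330 * 113.097) m = 0.0152349 m ≈ 15.23 mm

15.23 mm


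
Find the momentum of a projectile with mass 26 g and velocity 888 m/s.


p = m*v = 0.026*888 = 23.09 kg·m/s

23.09 kg·m/s


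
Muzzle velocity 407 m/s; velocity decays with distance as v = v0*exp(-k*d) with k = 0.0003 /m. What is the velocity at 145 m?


v = v0*exp(-k*d) = 407*exp(-0.0003*145) = 389.7 m/s

389.7 m/s


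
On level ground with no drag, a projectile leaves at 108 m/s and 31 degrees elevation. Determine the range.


R = v0^2 * sin(2*theta) / g = 108^2 * sin(2*31°) / 9.81 = 1050 m

1050 m


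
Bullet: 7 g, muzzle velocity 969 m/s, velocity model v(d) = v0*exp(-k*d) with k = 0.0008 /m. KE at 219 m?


v = v0*exp(-k*d) = 969*exp(-0.0008*219) = 813.271 m/s
E = 0.5*m*v^2 = 0.5*0.007*813.271^2 = 2315 J

2315 J


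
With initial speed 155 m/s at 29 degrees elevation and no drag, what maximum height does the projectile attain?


H = (v0*sin(theta))^2 / (2g) = (155*sin(29°))^2 / (2*9.81) = 287.8 m

287.8 m


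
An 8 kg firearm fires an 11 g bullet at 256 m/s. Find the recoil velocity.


v_recoil = m_p * v_p / m_gun = 0.011 * 256 / 8 = 0.352 m/s

0.352 m/s


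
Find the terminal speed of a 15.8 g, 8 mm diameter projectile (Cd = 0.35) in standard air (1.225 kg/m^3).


A = pi*(d/2)^2 = pi*(8/2000)^2 = 5.02655e-05 m^2
vt = sqrt(2mg/(Cd*rho*A)) = sqrt(2*0.0158*9.81/(0.35 * 1.225 * 5.02655e-05)) = 119.9 m/s

119.9 m/s


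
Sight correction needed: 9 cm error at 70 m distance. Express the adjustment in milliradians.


1 mrad subtends 1 cm per 10 m of range, so adj = error_cm / (dist_m / 10) = 9 / (70/10) = 1.286 mrad

1.286 mrad


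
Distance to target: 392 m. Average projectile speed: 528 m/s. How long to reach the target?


t = d/v = 392/528 = 0.7424 s

0.7424 s


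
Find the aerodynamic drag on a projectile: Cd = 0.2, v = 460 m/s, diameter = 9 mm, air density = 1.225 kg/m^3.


A = pi*(d/2)^2 = pi*(9/2000)^2 = 6.36173e-05 m^2
Fd = 0.5*Cd*rho*A*v^2 = 0.5*0.2*1.225*6.36173e-05*460^2 = 1.649 N

1.649 N


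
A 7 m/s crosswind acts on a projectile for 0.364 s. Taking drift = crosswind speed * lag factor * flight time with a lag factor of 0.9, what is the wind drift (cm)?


drift = v_wind * lag * t = 7 * 0.9 * 0.364 = 2.2932 m ≈ 229.3 cm

229.3 cm


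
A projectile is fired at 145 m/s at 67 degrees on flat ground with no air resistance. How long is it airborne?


T = 2*v0*sin(theta)/g = 2*145*sin(67°)/9.81 = 27.21 s

27.21 s


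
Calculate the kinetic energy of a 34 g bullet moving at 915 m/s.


E = 0.5*m*v^2 = 0.5*0.034*915^2 = 14233 J

14233 J


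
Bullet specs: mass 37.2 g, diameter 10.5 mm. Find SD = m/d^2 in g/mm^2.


SD = m/d^2 = 37.2/10.5^2 = 0.3374 g/mm^2

0.3374 g/mm^2


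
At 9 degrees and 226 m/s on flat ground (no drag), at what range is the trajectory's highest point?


R = v0^2*sin(2*theta)/g = 226^2*sin(2*9°)/9.81 = 1608.9 m
apex_dist = R/2 = 1608.9/2 = 804.5 m

804.5 m


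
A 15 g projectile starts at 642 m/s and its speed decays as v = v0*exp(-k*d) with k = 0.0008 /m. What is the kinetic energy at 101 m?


v = v0*exp(-k*d) = 642*exp(-0.0008*101) = 592.167 m/s
E = 0.5*m*v^2 = 0.5*0.015*592.167^2 = 2630 J

2630 J


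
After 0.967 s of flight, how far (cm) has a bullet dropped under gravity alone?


drop = 0.5*g*t^2 = 0.5*9.81*0.967^2 = 4.58661 m ≈ 458.7 cm

458.7 cm


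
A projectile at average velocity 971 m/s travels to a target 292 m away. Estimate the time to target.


t = d/v = 292/971 = 0.3007 s

0.3007 s


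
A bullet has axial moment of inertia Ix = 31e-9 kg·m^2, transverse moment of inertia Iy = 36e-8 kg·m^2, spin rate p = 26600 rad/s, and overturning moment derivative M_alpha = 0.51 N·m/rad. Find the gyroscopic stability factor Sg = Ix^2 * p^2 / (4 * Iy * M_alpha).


Sg = Ix^2 * p^2 / (4 * Iy * M_alpha) = (31e-9)^2 * 26600^2 / (4 * 36e-8 * 0.51) = 0.9259

0.9259


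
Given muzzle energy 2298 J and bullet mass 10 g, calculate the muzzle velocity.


v = sqrt(2*E/m) = sqrt(2*2298/0.01) = 677.9 m/s

677.9 m/s


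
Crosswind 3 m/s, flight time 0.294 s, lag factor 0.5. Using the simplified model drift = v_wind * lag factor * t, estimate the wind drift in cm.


drift = v_wind * lag * t = 3 * 0.5 * 0.294 = 0.441 m ≈ 44.1 cm

44.1 cm


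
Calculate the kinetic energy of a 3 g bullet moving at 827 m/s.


E = 0.5*m*v^2 = 0.5*0.003*827^2 = 1026 J

1026 J


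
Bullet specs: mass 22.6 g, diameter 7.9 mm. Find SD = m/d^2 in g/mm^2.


SD = m/d^2 = 22.6/7.9^2 = 0.3621 g/mm^2

0.3621 g/mm^2


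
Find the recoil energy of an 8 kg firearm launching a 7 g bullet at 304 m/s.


v_r = m_p*v_p/m_gun = 0.007*304/8 = 0.266 m/s, E_r = 0.5*m_gun*v_r^2 = 0.5*8*0.266^2 = 0.283 J

0.283 J


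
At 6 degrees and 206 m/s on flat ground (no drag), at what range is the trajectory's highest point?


R = v0^2*sin(2*theta)/g = 206^2*sin(2*6°)/9.81 = 899.382 m
apex_dist = R/2 = 899.382/2 = 449.7 m

449.7 m


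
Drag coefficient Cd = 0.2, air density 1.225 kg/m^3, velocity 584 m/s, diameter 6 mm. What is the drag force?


A = pi*(d/2)^2 = pi*(6/2000)^2 = 2.82743e-05 m^2
Fd = 0.5*Cd*rho*A*v^2 = 0.5*0.2*1.225*2.82743e-05*584^2 = 1.181 N

1.181 N


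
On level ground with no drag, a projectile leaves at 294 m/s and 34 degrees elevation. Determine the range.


R = v0^2 * sin(2*theta) / g = 294^2 * sin(2*34°) / 9.81 = 8169 m

8169 m


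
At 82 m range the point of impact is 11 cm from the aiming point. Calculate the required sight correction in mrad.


1 mrad subtends 1 cm per 10 m of range, so adj = error_cm / (dist_m / 10) = 11 / (82/10) = 1.341 mrad

1.341 mrad


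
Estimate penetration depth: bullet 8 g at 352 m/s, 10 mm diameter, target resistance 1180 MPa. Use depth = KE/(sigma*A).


A = pi*(d/2)^2 = pi*(10/2)^2 = 78.5398 mm^2
E = 0.5*m*v^2 = 0.5*0.008*352^2 = 495.616 J
depth = E/(sigma*A) = 495.616 J / (1180 MPa * 78.5398 mm^2) = 495.616/(1180 * 78.5398) m = 0.00534778 m ≈ 5.348 mm

5.348 mm


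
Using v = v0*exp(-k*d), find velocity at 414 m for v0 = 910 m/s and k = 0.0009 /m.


v = v0*exp(-k*d) = 910*exp(-0.0009*414) = 626.9 m/s

626.9 m/s


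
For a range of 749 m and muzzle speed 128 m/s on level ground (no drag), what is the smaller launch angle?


sin(2*theta) = R*g/v0^2 = 749*9.81/128^2 = 0.448467, theta = arcsin(0.448467)/2 = 13.32°

13.32 degrees


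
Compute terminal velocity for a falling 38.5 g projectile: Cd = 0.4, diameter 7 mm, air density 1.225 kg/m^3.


A = pi*(d/2)^2 = pi*(7/2000)^2 = 3.84845e-05 m^2
vt = sqrt(2mg/(Cd*rho*A)) = sqrt(2*0.0385*9.81/(0.4 * 1.225 * 3.84845e-05)) = 200.1 m/s

200.1 m/s


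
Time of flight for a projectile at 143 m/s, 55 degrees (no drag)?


T = 2*v0*sin(theta)/g = 2*143*sin(55°)/9.81 = 23.88 s

23.88 s


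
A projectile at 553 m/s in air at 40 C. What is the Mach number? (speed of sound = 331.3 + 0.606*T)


a = 331.3 + 0.606*(40) = 355.54 m/s
M = v/a = 553/355.54 = 1.555

1.555


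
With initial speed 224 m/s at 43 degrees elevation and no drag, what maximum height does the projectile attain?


H = (v0*sin(theta))^2 / (2g) = (224*sin(43°))^2 / (2*9.81) = 1189 m

1189 m


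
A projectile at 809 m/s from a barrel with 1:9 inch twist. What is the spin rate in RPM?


twist_m = 9*0.0254 = 0.2286 m
spin = v/twist = 809/0.2286 = 3538.933 rev/s
RPM = spin*60 = 3538.933*60 ≈ 212336 RPM

212336 RPM


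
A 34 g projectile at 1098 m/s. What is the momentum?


p = m*v = 0.034*1098 = 37.33 kg·m/s

37.33 kg·m/s


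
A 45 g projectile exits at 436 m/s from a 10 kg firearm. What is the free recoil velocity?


v_recoil = m_p * v_p / m_gun = 0.045 * 436 / 10 = 1.962 m/s

1.962 m/s


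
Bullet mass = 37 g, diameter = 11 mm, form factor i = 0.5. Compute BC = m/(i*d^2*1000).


BC = m/(i*d^2*1000) = 37/(0.5 * 11^2 * 1000) = 0.0006116

0.0006116


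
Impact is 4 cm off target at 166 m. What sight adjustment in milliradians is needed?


1 mrad subtends 1 cm per 10 m of range, so adj = error_cm / (dist_m / 10) = 4 / (166/10) = 0.241 mrad

0.241 mrad


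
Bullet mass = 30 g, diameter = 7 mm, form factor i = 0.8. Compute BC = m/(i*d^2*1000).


BC = m/(i*d^2*1000) = 30/(0.8 * 7^2 * 1000) = 0.0007653

0.0007653


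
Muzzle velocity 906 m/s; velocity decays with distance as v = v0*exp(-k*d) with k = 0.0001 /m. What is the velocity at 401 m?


v = v0*exp(-k*d) = 906*exp(-0.0001*401) = 870.4 m/s

870.4 m/s


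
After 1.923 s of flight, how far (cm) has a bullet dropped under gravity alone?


drop = 0.5*g*t^2 = 0.5*9.81*1.923^2 = 18.1383 m ≈ 1814 cm

1814 cm


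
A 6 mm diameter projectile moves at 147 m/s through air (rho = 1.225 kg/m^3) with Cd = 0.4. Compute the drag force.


A = pi*(d/2)^2 = pi*(6/2000)^2 = 2.82743e-05 m^2
Fd = 0.5*Cd*rho*A*v^2 = 0.5*0.4*1.225*2.82743e-05*147^2 = 0.1497 N

0.1497 N


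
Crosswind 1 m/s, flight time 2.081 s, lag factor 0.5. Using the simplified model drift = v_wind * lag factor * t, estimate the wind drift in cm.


drift = v_wind * lag * t = 1 * 0.5 * 2.081 = 1.0405 m ≈ 104 cm

104 cm


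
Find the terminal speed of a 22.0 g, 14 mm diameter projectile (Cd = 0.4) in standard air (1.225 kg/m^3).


A = pi*(d/2)^2 = pi*(14/2000)^2 = 1.53938e-04 m^2
vt = sqrt(2mg/(Cd*rho*A)) = sqrt(2*0.022*9.81/(0.4 * 1.225 * 1.53938e-04)) = 75.65 m/s

75.65 m/s


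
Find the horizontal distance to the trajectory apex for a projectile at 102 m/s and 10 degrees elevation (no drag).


R = v0^2*sin(2*theta)/g = 102^2*sin(2*10°)/9.81 = 362.73 m
apex_dist = R/2 = 362.73/2 = 181.4 m

181.4 m


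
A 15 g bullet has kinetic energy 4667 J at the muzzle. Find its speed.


v = sqrt(2*E/m) = sqrt(2*4667/0.015) = 788.8 m/s

788.8 m/s


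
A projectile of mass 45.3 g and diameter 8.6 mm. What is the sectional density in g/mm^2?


SD = m/d^2 = 45.3/8.6^2 = 0.6125 g/mm^2

0.6125 g/mm^2


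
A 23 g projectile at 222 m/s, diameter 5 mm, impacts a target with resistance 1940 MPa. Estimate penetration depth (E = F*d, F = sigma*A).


A = pi*(d/2)^2 = pi*(5/2)^2 = 19.635 mm^2
E = 0.5*m*v^2 = 0.5*0.023*222^2 = 566.766 J
depth = E/(sigma*A) = 566.766 J / (1940 MPa * 19.635 mm^2) = 566.766/(1940 * 19.635) m = 0.0148789 m ≈ 14.88 mm

14.88 mm


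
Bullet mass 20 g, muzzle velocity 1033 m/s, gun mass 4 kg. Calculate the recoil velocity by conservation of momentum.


v_recoil = m_p * v_p / m_gun = 0.02 * 1033 / 4 = 5.165 m/s

5.165 m/s


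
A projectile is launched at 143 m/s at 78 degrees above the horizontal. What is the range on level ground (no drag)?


R = v0^2 * sin(2*theta) / g = 143^2 * sin(2*78°) / 9.81 = 847.8 m

847.8 m


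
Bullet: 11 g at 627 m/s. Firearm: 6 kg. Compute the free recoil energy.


v_r = m_p*v_p/m_gun = 0.011*627/6 = 1.1495 m/s, E_r = 0.5*m_gun*v_r^2 = 0.5*6*1.1495^2 = 3.964 J

3.964 J


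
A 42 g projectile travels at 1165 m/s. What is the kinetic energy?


E = 0.5*m*v^2 = 0.5*0.042*1165^2 = 28502 J

28502 J


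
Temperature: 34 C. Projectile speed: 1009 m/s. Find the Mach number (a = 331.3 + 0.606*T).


a = 331.3 + 0.606*(34) = 351.904 m/s
M = v/a = 1009/351.904 = 2.867

2.867


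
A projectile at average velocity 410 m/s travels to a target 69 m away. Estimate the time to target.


t = d/v = 69/410 = 0.1683 s

0.1683 s


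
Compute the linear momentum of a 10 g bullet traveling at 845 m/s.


p = m*v = 0.01*845 = 8.45 kg·m/s

8.45 kg·m/s


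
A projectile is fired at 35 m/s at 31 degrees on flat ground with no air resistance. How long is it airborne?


T = 2*v0*sin(theta)/g = 2*35*sin(31°)/9.81 = 3.675 s

3.675 s


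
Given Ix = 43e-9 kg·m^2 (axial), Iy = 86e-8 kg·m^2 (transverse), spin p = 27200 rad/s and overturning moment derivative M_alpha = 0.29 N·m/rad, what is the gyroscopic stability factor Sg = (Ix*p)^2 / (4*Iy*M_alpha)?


Sg = Ix^2 * p^2 / (4 * Iy * M_alpha) = (43e-9)^2 * 27200^2 / (4 * 86e-8 * 0.29) = 1.371

1.371


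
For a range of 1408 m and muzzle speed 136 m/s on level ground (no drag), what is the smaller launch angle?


sin(2*theta) = R*g/v0^2 = 1408*9.81/136^2 = 0.746782, theta = arcsin(0.746782)/2 = 24.16°

24.16 degrees


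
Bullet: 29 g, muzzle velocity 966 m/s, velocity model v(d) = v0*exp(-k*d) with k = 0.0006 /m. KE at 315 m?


v = v0*exp(-k*d) = 966*exp(-0.0006*315) = 799.642 m/s
E = 0.5*m*v^2 = 0.5*0.029*799.642^2 = 9272 J

9272 J


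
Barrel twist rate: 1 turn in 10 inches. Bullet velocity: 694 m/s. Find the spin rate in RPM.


twist_m = 10*0.0254 = 0.254 m
spin = v/twist = 694/0.254 = 2732.283 rev/s
RPM = spin*60 = 2732.283*60 ≈ 163937 RPM

163937 RPM


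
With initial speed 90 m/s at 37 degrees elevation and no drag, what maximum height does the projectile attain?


H = (v0*sin(theta))^2 / (2g) = (90*sin(37°))^2 / (2*9.81) = 149.5 m

149.5 m


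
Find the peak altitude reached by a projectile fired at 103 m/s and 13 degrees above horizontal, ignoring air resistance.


H = (v0*sin(theta))^2 / (2g) = (103*sin(13°))^2 / (2*9.81) = 27.36 m

27.36 m


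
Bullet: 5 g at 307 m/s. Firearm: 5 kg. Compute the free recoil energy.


v_r = m_p*v_p/m_gun = 0.005*307/5 = 0.307 m/s, E_r = 0.5*m_gun*v_r^2 = 0.5*5*0.307^2 = 0.2356 J

0.2356 J


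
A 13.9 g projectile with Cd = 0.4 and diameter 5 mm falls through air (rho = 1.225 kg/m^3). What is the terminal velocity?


A = pi*(d/2)^2 = pi*(5/2000)^2 = 1.96350e-05 m^2
vt = sqrt(2mg/(Cd*rho*A)) = sqrt(2*0.0139*9.81/(0.4 * 1.225 * 1.96350e-05)) = 168.4 m/s

168.4 m/s


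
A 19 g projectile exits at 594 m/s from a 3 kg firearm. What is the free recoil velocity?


v_recoil = m_p * v_p / m_gun = 0.019 * 594 / 3 = 3.762 m/s

3.762 m/s


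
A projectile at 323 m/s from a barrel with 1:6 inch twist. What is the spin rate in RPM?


twist_m = 6*0.0254 = 0.1524 m
spin = v/twist = 323/0.1524 = 2119.423 rev/s
RPM = spin*60 = 2119.423*60 ≈ 127165 RPM

127165 RPM


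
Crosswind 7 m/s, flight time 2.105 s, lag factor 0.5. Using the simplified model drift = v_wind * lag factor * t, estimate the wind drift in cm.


drift = v_wind * lag * t = 7 * 0.5 * 2.105 = 7.3675 m ≈ 736.8 cm

736.8 cm


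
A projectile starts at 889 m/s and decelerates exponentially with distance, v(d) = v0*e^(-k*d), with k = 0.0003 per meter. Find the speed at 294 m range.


v = v0*exp(-k*d) = 889*exp(-0.0003*294) = 813.9 m/s

813.9 m/s


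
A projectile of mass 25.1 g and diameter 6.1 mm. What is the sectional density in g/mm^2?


SD = m/d^2 = 25.1/6.1^2 = 0.6745 g/mm^2

0.6745 g/mm^2


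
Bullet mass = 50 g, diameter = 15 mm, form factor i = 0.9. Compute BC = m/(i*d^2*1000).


BC = m/(i*d^2*1000) = 50/(0.9 * 15^2 * 1000) = 0.0002469

0.0002469


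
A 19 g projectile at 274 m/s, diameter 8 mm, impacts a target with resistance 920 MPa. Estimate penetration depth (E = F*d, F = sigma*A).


A = pi*(d/2)^2 = pi*(8/2)^2 = 50.2655 mm^2
E = 0.5*m*v^2 = 0.5*0.019*274^2 = 713.222 J
depth = E/(sigma*A) = 713.222 J / (920 MPa * 50.2655 mm^2) = 713.222/(920 * 50.2655) m = 0.0154229 m ≈ 15.42 mm

15.42 mm


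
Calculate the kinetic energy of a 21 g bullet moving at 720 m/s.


E = 0.5*m*v^2 = 0.5*0.021*720^2 = 5443 J

5443 J


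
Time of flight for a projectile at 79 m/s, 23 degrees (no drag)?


T = 2*v0*sin(theta)/g = 2*79*sin(23°)/9.81 = 6.293 s

6.293 s


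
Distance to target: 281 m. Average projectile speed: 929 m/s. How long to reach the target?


t = d/v = 281/929 = 0.3025 s

0.3025 s


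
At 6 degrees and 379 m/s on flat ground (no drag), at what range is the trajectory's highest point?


R = v0^2*sin(2*theta)/g = 379^2*sin(2*6°)/9.81 = 3044.31 m
apex_dist = R/2 = 3044.31/2 = 1522 m

1522 m


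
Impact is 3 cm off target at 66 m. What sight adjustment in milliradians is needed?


1 mrad subtends 1 cm per 10 m of range, so adj = error_cm / (dist_m / 10) = 3 / (66/10) = 0.4545 mrad

0.4545 mrad


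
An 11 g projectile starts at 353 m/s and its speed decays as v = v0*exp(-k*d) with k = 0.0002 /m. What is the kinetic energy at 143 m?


v = v0*exp(-k*d) = 353*exp(-0.0002*143) = 343.047 m/s
E = 0.5*m*v^2 = 0.5*0.011*343.047^2 = 647.2 J

647.2 J


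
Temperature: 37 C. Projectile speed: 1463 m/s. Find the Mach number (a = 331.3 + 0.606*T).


a = 331.3 + 0.606*(37) = 353.722 m/s
M = v/a = 1463/353.722 = 4.136

4.136


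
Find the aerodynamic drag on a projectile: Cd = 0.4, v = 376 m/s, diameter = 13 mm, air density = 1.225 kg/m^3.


A = pi*(d/2)^2 = pi*(13/2000)^2 = 1.32732e-04 m^2
Fd = 0.5*Cd*rho*A*v^2 = 0.5*0.4*1.225*1.32732e-04*376^2 = 4.597 N

4.597 N


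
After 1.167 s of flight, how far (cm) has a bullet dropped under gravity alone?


drop = 0.5*g*t^2 = 0.5*9.81*1.167^2 = 6.68007 m ≈ 668 cm

668 cm


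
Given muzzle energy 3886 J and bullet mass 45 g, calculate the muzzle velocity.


v = sqrt(2*E/m) = sqrt(2*3886/0.045) = 415.6 m/s

415.6 m/s


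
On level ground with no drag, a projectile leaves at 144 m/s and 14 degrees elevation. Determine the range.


R = v0^2 * sin(2*theta) / g = 144^2 * sin(2*14°) / 9.81 = 992.4 m

992.4 m


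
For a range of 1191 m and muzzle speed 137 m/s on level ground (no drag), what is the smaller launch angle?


sin(2*theta) = R*g/v0^2 = 1191*9.81/137^2 = 0.6225, theta = arcsin(0.6225)/2 = 19.25°

19.25 degrees


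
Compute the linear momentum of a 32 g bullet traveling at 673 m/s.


p = m*v = 0.032*673 = 21.54 kg·m/s

21.54 kg·m/s


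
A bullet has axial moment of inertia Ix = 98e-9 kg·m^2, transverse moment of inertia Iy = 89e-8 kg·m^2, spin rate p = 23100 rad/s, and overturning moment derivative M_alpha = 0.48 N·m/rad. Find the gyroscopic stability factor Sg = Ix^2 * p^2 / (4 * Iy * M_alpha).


Sg = Ix^2 * p^2 / (4 * Iy * M_alpha) = (98e-9)^2 * 23100^2 / (4 * 89e-8 * 0.48) = 2.999

2.999


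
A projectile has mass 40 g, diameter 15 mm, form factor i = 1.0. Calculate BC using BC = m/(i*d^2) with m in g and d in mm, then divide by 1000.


BC = m/(i*d^2*1000) = 40/(1.0 * 15^2 * 1000) = 0.0001778

0.0001778


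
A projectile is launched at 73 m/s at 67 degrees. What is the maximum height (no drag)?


H = (v0*sin(theta))^2 / (2g) = (73*sin(67°))^2 / (2*9.81) = 230.1 m

230.1 m


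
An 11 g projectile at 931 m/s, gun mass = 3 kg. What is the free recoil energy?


v_r = m_p*v_p/m_gun = 0.011*931/3 = 3.41367 m/s, E_r = 0.5*m_gun*v_r^2 = 0.5*3*3.41367^2 = 17.48 J

17.48 J


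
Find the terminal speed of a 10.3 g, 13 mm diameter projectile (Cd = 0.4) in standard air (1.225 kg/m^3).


A = pi*(d/2)^2 = pi*(13/2000)^2 = 1.32732e-04 m^2
vt = sqrt(2mg/(Cd*rho*A)) = sqrt(2*0.0103*9.81/(0.4 * 1.225 * 1.32732e-04)) = 55.74 m/s

55.74 m/s


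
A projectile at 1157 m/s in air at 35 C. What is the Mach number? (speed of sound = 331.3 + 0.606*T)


a = 331.3 + 0.606*(35) = 352.51 m/s
M = v/a = 1157/352.51 = 3.282

3.282


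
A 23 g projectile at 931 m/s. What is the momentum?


p = m*v = 0.023*931 = 21.41 kg·m/s

21.41 kg·m/s


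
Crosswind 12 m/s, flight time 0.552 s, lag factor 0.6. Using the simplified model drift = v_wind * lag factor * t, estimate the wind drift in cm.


drift = v_wind * lag * t = 12 * 0.6 * 0.552 = 3.9744 m ≈ 397.4 cm

397.4 cm


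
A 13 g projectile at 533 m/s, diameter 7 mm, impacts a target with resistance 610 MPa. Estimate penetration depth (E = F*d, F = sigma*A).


A = pi*(d/2)^2 = pi*(7/2)^2 = 38.4845 mm^2
E = 0.5*m*v^2 = 0.5*0.013*533^2 = 1846.58 J
depth = E/(sigma*A) = 1846.58 J / (610 MPa * 38.4845 mm^2) = 1846.58/(610 * 38.4845) m = 0.0786596 m ≈ 78.66 mm

78.66 mm


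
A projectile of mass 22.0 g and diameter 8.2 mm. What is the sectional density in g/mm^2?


SD = m/d^2 = 22.0/8.2^2 = 0.3272 g/mm^2

0.3272 g/mm^2


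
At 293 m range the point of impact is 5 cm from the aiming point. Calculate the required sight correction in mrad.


1 mrad subtends 1 cm per 10 m of range, so adj = error_cm / (dist_m / 10) = 5 / (293/10) = 0.1706 mrad

0.1706 mrad


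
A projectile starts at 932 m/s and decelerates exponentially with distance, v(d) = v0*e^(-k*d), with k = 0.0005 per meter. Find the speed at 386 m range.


v = v0*exp(-k*d) = 932*exp(-0.0005*386) = 768.4 m/s

768.4 m/s


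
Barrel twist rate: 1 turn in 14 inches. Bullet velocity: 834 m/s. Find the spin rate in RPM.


twist_m = 14*0.0254 = 0.3556 m
spin = v/twist = 834/0.3556 = 2345.332 rev/s
RPM = spin*60 = 2345.332*60 ≈ 140720 RPM

140720 RPM


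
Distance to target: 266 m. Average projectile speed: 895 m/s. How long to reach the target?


t = d/v = 266/895 = 0.2972 s

0.2972 s


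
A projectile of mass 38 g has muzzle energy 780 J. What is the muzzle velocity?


v = sqrt(2*E/m) = sqrt(2*780/0.038) = 202.6 m/s

202.6 m/s


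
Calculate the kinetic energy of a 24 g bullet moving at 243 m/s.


E = 0.5*m*v^2 = 0.5*0.024*243^2 = 708.6 J

708.6 J


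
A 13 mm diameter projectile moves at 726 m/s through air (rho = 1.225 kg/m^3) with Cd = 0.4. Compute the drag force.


A = pi*(d/2)^2 = pi*(13/2000)^2 = 1.32732e-04 m^2
Fd = 0.5*Cd*rho*A*v^2 = 0.5*0.4*1.225*1.32732e-04*726^2 = 17.14 N

17.14 N


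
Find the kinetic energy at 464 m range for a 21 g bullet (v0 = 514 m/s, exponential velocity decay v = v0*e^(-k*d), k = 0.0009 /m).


v = v0*exp(-k*d) = 514*exp(-0.0009*464) = 338.534 m/s
E = 0.5*m*v^2 = 0.5*0.021*338.534^2 = 1203 J

1203 J


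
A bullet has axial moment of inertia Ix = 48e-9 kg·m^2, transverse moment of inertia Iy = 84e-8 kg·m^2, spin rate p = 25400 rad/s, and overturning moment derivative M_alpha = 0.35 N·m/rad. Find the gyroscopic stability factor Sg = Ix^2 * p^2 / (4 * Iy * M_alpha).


Sg = Ix^2 * p^2 / (4 * Iy * M_alpha) = (48e-9)^2 * 25400^2 / (4 * 84e-8 * 0.35) = 1.264

1.264


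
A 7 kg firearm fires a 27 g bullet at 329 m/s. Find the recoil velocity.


v_recoil = m_p * v_p / m_gun = 0.027 * 329 / 7 = 1.269 m/s

1.269 m/s


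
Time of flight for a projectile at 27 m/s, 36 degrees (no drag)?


T = 2*v0*sin(theta)/g = 2*27*sin(36°)/9.81 = 3.236 s

3.236 s


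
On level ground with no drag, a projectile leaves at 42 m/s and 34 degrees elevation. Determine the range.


R = v0^2 * sin(2*theta) / g = 42^2 * sin(2*34°) / 9.81 = 166.7 m

166.7 m


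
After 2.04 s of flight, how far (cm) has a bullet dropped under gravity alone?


drop = 0.5*g*t^2 = 0.5*9.81*2.04^2 = 20.4126 m ≈ 2041 cm

2041 cm


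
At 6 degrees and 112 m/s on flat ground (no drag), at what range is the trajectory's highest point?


R = v0^2*sin(2*theta)/g = 112^2*sin(2*6°)/9.81 = 265.856 m
apex_dist = R/2 = 265.856/2 = 132.9 m

132.9 m


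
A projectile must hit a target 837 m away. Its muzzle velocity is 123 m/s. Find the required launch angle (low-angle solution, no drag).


sin(2*theta) = R*g/v0^2 = 837*9.81/123^2 = 0.542731, theta = arcsin(0.542731)/2 = 16.43°

16.43 degrees


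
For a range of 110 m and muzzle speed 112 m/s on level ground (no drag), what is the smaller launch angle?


sin(2*theta) = R*g/v0^2 = 110*9.81/112^2 = 0.0860252, theta = arcsin(0.0860252)/2 = 2.467°

2.467 degrees


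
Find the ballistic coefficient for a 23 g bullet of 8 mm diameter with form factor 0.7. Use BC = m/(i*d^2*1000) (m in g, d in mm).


BC = m/(i*d^2*1000) = 23/(0.7 * 8^2 * 1000) = 0.0005134

0.0005134


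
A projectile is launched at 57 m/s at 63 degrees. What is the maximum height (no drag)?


H = (v0*sin(theta))^2 / (2g) = (57*sin(63°))^2 / (2*9.81) = 131.5 m

131.5 m


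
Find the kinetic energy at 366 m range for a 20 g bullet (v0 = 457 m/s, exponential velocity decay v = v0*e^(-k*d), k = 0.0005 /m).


v = v0*exp(-k*d) = 457*exp(-0.0005*366) = 380.575 m/s
E = 0.5*m*v^2 = 0.5*0.02*380.575^2 = 1448 J

1448 J


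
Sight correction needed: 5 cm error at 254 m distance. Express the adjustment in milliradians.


1 mrad subtends 1 cm per 10 m of range, so adj = error_cm / (dist_m / 10) = 5 / (254/10) = 0.1969 mrad

0.1969 mrad


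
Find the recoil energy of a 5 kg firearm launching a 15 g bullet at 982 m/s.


v_r = m_p*v_p/m_gun = 0.015*982/5 = 2.946 m/s, E_r = 0.5*m_gun*v_r^2 = 0.5*5*2.946^2 = 21.7 J

21.7 J


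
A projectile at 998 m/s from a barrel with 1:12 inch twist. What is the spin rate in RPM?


twist_m = 12*0.0254 = 0.3048 m
spin = v/twist = 998/0.3048 = 3274.278 rev/s
RPM = spin*60 = 3274.278*60 ≈ 196457 RPM

196457 RPM


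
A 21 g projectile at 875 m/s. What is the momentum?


p = m*v = 0.021*875 = 18.38 kg·m/s

18.38 kg·m/s


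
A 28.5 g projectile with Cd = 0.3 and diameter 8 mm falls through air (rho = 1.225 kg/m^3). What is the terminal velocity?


A = pi*(d/2)^2 = pi*(8/2000)^2 = 5.02655e-05 m^2
vt = sqrt(2mg/(Cd*rho*A)) = sqrt(2*0.0285*9.81/(0.3 * 1.225 * 5.02655e-05)) = 174 m/s

174 m/s


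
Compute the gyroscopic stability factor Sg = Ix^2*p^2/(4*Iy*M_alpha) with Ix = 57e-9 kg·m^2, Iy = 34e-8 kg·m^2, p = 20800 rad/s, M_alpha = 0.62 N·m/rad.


Sg = Ix^2 * p^2 / (4 * Iy * M_alpha) = (57e-9)^2 * 20800^2 / (4 * 34e-8 * 0.62) = 1.667

1.667


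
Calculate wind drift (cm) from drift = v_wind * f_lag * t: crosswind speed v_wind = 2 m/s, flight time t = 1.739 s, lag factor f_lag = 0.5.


drift = v_wind * lag * t = 2 * 0.5 * 1.739 = 1.739 m ≈ 173.9 cm

173.9 cm


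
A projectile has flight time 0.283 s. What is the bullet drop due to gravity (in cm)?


drop = 0.5*g*t^2 = 0.5*9.81*0.283^2 = 0.392837 m ≈ 39.28 cm

39.28 cm


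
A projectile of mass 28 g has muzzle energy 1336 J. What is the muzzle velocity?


v = sqrt(2*E/m) = sqrt(2*1336/0.028) = 308.9 m/s

308.9 m/s


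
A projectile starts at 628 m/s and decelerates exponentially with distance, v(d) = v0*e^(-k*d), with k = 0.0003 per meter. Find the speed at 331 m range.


v = v0*exp(-k*d) = 628*exp(-0.0003*331) = 568.6 m/s

568.6 m/s


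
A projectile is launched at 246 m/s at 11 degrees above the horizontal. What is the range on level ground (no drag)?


R = v0^2 * sin(2*theta) / g = 246^2 * sin(2*11°) / 9.81 = 2311 m

2311 m


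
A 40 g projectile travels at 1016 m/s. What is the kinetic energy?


E = 0.5*m*v^2 = 0.5*0.04*1016^2 = 20645 J

20645 J


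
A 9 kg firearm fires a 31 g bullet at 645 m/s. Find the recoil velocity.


v_recoil = m_p * v_p / m_gun = 0.031 * 645 / 9 = 2.222 m/s

2.222 m/s


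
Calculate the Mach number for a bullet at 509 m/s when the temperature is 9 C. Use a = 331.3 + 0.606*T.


a = 331.3 + 0.606*(9) = 336.754 m/s
M = v/a = 509/336.754 = 1.511

1.511


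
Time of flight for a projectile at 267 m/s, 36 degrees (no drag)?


T = 2*v0*sin(theta)/g = 2*267*sin(36°)/9.81 = 32 s

32 s


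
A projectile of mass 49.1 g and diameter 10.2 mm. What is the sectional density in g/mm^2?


SD = m/d^2 = 49.1/10.2^2 = 0.4719 g/mm^2

0.4719 g/mm^2


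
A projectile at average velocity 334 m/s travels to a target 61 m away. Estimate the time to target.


t = d/v = 61/334 = 0.1826 s

0.1826 s


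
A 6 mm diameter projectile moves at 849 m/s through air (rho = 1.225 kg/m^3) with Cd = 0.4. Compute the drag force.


A = pi*(d/2)^2 = pi*(6/2000)^2 = 2.82743e-05 m^2
Fd = 0.5*Cd*rho*A*v^2 = 0.5*0.4*1.225*2.82743e-05*849^2 = 4.993 N

4.993 N
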